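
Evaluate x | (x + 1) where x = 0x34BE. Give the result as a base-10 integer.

13503

x = 11010010111110 = 13502
x + 1 = 11010010111111
OR    = 11010010111111 = 13503
(x | (x + 1) sets the lowest cleared bit.)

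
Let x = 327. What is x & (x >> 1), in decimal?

3

x = 101000111 = 327
x>>1 = 010100011
AND  = 000000011 = 3
(x & (x >> 1) has a 1 wherever x has two consecutive 1 bits.)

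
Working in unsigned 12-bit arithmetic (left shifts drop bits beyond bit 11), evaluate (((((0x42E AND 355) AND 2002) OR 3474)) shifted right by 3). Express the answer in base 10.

0x42E = 010000101110
355 = 000101100011
→ AND → 000000100010 = 34
2002 = 011111010010
→ AND → 000000000010 = 2
3474 = 110110010010
→ OR → 110110010010 = 3474
→ shifted right by 3 → 000110110010 = 434

434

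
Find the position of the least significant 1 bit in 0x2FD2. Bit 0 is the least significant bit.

1

0x2FD2 = 10111111010010
Trailing zeros: 1, so the lowest set bit is bit 1 (value 2).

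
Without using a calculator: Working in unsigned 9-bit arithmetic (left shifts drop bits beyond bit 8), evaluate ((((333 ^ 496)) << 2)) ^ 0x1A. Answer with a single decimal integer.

238

333 = 101001101
496 = 111110000
→ ^ → 010111101 = 189
→ << 2 (mod 2^9) → 011110100 = 244
0x1A = 000011010
→ ^ → 011101110 = 238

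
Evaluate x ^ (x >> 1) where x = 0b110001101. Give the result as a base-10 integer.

331

x = 110001101 = 397
x>>1 = 011000110
XOR  = 101001011 = 331
(x ^ (x >> 1) gives the standard binary-reflected Gray code of x.)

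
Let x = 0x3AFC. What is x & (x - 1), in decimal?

x = 11101011111100 = 15100
x - 1 = 11101011111011
AND   = 11101011111000 = 15096
(x & (x - 1) clears the lowest set bit of x.)

15096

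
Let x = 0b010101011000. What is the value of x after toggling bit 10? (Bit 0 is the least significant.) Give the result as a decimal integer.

x = 010101011000
bit 10 is currently 1; toggle it via x ^ (1 << 10) = x ^ 1024
→ 000101011000 = 344

344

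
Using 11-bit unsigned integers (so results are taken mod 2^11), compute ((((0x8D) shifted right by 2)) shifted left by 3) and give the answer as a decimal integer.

280

0x8D = 00010001101
→ shifted right by 2 → 00000100011 = 35
→ shifted left by 3 (mod 2^11) → 00100011000 = 280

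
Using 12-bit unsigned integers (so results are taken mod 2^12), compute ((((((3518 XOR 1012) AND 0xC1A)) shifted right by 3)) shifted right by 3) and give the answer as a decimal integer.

48

3518 = 110110111110
1012 = 001111110100
→ XOR → 111001001010 = 3658
0xC1A = 110000011010
→ AND → 110000001010 = 3082
→ shifted right by 3 → 000110000001 = 385
→ shifted right by 3 → 000000110000 = 48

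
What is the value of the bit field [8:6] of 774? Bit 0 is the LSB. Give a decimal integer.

4

v = 1100000110
Shift right by 6: 1100
Mask low 3 bits: 100 = 4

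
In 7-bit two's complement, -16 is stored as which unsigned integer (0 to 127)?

16 in 7 bits: 0010000
Invert: 1101111
Add 1:  1110000 = 112
(Check: 2^7 - 16 = 128 - 16 = 112.)

112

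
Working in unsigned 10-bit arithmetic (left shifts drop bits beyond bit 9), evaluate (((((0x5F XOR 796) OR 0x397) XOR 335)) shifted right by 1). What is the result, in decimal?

0x5F = 0001011111
796 = 1100011100
→ XOR → 1101000011 = 835
0x397 = 1110010111
→ OR → 1111010111 = 983
335 = 0101001111
→ XOR → 1010011000 = 664
→ shifted right by 1 → 0101001100 = 332

332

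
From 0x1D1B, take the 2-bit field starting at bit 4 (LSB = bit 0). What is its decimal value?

v = 1110100011011
Shift right by 4: 111010001
Mask low 2 bits: 01 = 1

1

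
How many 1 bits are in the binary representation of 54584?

54584 = 1101010100111000
Count the 1s: 1 + 1 + 1 + 1 + 1 + 1 + 1 + 1 = 8

8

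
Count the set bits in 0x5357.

0x5357 = 101001101010111
Count the 1s: 1 + 1 + 1 + 1 + 1 + 1 + 1 + 1 + 1 = 9

9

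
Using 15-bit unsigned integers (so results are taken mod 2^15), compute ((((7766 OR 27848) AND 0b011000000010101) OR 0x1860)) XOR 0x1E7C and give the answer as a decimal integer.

7766 = 001111001010110
27848 = 110110011001000
→ OR → 111111011011110 = 32478
0b011000000010101 = 011000000010101
→ AND → 011000000010100 = 12308
0x1860 = 001100001100000
→ OR → 011100001110100 = 14452
0x1E7C = 001111001111100
→ XOR → 010011000001000 = 9736

9736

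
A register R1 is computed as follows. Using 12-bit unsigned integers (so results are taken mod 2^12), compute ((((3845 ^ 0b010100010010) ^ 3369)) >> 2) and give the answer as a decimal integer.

463

3845 = 111100000101
0b010100010010 = 010100010010
→ ^ → 101000010111 = 2583
3369 = 110100101001
→ ^ → 011100111110 = 1854
→ >> 2 → 000111001111 = 463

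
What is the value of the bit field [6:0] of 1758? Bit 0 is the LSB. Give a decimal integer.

v = 11011011110
Shift right by 0: 11011011110
Mask low 7 bits: 1011110 = 94

94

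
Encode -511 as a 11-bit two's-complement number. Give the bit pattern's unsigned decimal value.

511 in 11 bits: 00111111111
Invert: 11000000000
Add 1:  11000000001 = 1537
(Check: 2^11 - 511 = 2048 - 511 = 1537.)

1537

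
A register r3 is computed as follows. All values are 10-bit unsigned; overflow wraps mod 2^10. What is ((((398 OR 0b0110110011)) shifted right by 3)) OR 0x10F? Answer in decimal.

319

398 = 0110001110
0b0110110011 = 0110110011
→ OR → 0110111111 = 447
→ shifted right by 3 → 0000110111 = 55
0x10F = 0100001111
→ OR → 0100111111 = 319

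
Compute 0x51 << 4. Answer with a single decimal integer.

0x51 = 00001010001
shift left by 4 → 10100010000 = 1296
(equivalently, 81 × 2^4 = 81 × 16)

1296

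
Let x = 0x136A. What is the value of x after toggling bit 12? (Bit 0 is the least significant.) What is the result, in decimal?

874

x = 1001101101010
bit 12 is currently 1; toggle it via x ^ (1 << 12) = x ^ 4096
→ 0001101101010 = 874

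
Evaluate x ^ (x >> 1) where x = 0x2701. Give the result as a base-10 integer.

x = 10011100000001 = 9985
x>>1 = 01001110000000
XOR  = 11010010000001 = 13441
(x ^ (x >> 1) gives the standard binary-reflected Gray code of x.)

13441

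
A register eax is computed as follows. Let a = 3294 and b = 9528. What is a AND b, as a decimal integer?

1048

3294 = 00110011011110
9528 = 10010100111000
AND → 00010000011000 = 1048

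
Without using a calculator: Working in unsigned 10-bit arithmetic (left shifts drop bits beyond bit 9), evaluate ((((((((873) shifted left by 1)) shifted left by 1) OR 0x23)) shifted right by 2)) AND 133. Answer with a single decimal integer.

1

873 = 1101101001
→ shifted left by 1 (mod 2^10) → 1011010010 = 722
→ shifted left by 1 (mod 2^10) → 0110100100 = 420
0x23 = 0000100011
→ OR → 0110100111 = 423
→ shifted right by 2 → 0001101001 = 105
133 = 0010000101
→ AND → 0000000001 = 1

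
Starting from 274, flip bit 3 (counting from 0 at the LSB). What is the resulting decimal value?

282

x = 100010010
bit 3 is currently 0; toggle it via x ^ (1 << 3) = x ^ 8
→ 100011010 = 282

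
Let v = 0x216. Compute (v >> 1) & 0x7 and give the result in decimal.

3

v = 01000010110
Shift right by 1: 0100001011
Mask low 3 bits: 011 = 3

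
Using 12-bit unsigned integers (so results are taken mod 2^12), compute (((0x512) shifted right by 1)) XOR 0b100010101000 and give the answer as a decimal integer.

0x512 = 010100010010
→ shifted right by 1 → 001010001001 = 649
0b100010101000 = 100010101000
→ XOR → 101000100001 = 2593

2593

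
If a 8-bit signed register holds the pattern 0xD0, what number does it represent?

pattern = 11010000 (MSB is 1 ⇒ negative)
Invert: 00101111, add 1 → 00110000 = 48, so the value is -48.
(Equivalently: 208 - 2^8 = 208 - 256 = -48.)

-48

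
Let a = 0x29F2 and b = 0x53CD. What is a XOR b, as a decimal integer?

31295

0x29F2 = 010100111110010
0x53CD = 101001111001101
XOR → 111101000111111 = 31295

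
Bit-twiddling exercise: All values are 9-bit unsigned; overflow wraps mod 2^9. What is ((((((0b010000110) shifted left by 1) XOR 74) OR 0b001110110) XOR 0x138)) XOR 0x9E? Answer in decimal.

208

0b010000110 = 010000110
→ shifted left by 1 (mod 2^9) → 100001100 = 268
74 = 001001010
→ XOR → 101000110 = 326
0b001110110 = 001110110
→ OR → 101110110 = 374
0x138 = 100111000
→ XOR → 001001110 = 78
0x9E = 010011110
→ XOR → 011010000 = 208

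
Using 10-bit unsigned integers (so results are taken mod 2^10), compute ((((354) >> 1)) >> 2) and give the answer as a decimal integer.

354 = 0101100010
→ >> 1 → 0010110001 = 177
→ >> 2 → 0000101100 = 44

44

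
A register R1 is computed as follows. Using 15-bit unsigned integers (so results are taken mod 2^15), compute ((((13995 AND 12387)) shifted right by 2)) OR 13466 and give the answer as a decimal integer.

13995 = 011011010101011
12387 = 011000001100011
→ AND → 011000000100011 = 12323
→ shifted right by 2 → 000110000001000 = 3080
13466 = 011010010011010
→ OR → 011110010011010 = 15514

15514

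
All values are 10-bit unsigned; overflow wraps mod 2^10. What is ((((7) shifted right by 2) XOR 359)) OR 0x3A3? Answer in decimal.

999

7 = 0000000111
→ shifted right by 2 → 0000000001 = 1
359 = 0101100111
→ XOR → 0101100110 = 358
0x3A3 = 1110100011
→ OR → 1111100111 = 999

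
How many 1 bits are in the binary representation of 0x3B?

5

0x3B = 111011
Count the 1s: 1 + 1 + 1 + 1 + 1 = 5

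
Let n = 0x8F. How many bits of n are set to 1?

5

0x8F = 10001111
Count the 1s: 1 + 1 + 1 + 1 + 1 = 5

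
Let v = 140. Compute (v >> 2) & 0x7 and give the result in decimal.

v = 10001100
Shift right by 2: 100011
Mask low 3 bits: 011 = 3

3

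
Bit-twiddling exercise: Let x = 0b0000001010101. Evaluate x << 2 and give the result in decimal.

x = 001010101
shift left by 2 → 101010100 = 340
(equivalently, 85 × 2^2 = 85 × 4)

340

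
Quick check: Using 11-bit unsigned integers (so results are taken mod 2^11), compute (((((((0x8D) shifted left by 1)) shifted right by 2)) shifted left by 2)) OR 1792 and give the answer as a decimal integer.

1816

0x8D = 00010001101
→ shifted left by 1 (mod 2^11) → 00100011010 = 282
→ shifted right by 2 → 00001000110 = 70
→ shifted left by 2 (mod 2^11) → 00100011000 = 280
1792 = 11100000000
→ OR → 11100011000 = 1816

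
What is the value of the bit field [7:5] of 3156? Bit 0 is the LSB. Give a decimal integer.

2

v = 0110001010100
Shift right by 5: 01100010
Mask low 3 bits: 010 = 2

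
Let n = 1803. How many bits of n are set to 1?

1803 = 11100001011
Count the 1s: 1 + 1 + 1 + 1 + 1 + 1 = 6

6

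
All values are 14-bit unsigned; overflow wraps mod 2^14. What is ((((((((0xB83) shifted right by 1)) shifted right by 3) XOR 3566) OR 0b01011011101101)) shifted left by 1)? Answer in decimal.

0xB83 = 00101110000011
→ shifted right by 1 → 00010111000001 = 1473
→ shifted right by 3 → 00000010111000 = 184
3566 = 00110111101110
→ XOR → 00110101010110 = 3414
0b01011011101101 = 01011011101101
→ OR → 01111111111111 = 8191
→ shifted left by 1 (mod 2^14) → 11111111111110 = 16382

16382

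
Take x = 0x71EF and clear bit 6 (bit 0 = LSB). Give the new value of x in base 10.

29103

x = 111000111101111
bit 6 is currently 1; clear it via x & ~(1 << 6) = x & ~64
→ 111000110101111 = 29103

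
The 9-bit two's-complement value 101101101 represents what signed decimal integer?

pattern = 101101101 (MSB is 1 ⇒ negative)
Invert: 010010010, add 1 → 010010011 = 147, so the value is -147.
(Equivalently: 365 - 2^9 = 365 - 512 = -147.)

-147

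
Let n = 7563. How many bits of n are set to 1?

8

7563 = 1110110001011
Count the 1s: 1 + 1 + 1 + 1 + 1 + 1 + 1 + 1 = 8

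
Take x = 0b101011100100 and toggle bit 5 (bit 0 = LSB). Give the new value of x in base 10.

2756

x = 101011100100
bit 5 is currently 1; toggle it via x ^ (1 << 5) = x ^ 32
→ 101011000100 = 2756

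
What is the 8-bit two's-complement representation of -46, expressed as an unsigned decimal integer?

46 in 8 bits: 00101110
Invert: 11010001
Add 1:  11010010 = 210
(Check: 2^8 - 46 = 256 - 46 = 210.)

210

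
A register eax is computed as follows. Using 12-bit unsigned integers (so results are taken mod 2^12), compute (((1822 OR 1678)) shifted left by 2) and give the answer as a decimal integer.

1822 = 011100011110
1678 = 011010001110
→ OR → 011110011110 = 1950
→ shifted left by 2 (mod 2^12) → 111001111000 = 3704

3704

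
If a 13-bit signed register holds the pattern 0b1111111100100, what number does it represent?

-28

pattern = 1111111100100 (MSB is 1 ⇒ negative)
Invert: 0000000011011, add 1 → 0000000011100 = 28, so the value is -28.
(Equivalently: 8164 - 2^13 = 8164 - 8192 = -28.)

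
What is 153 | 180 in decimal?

153 = 10011001
180 = 10110100
 OR → 10111101 = 189

189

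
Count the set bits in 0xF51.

0xF51 = 111101010001
Count the 1s: 1 + 1 + 1 + 1 + 1 + 1 + 1 = 7

7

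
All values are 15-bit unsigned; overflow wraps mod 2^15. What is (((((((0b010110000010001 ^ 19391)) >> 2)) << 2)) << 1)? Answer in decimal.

0b010110000010001 = 010110000010001
19391 = 100101110111111
→ ^ → 110011110101110 = 26542
→ >> 2 → 001100111101011 = 6635
→ << 2 (mod 2^15) → 110011110101100 = 26540
→ << 1 (mod 2^15) → 100111101011000 = 20312

20312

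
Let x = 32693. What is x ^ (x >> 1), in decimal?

x = 111111110110101 = 32693
x>>1 = 011111111011010
XOR  = 100000001101111 = 16495
(x ^ (x >> 1) gives the standard binary-reflected Gray code of x.)

16495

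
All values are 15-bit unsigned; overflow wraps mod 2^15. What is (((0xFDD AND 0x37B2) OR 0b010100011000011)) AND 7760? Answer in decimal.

3664

0xFDD = 000111111011101
0x37B2 = 011011110110010
→ AND → 000011110010000 = 1936
0b010100011000011 = 010100011000011
→ OR → 010111111010011 = 12243
7760 = 001111001010000
→ AND → 000111001010000 = 3664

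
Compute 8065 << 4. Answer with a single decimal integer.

8065 = 00001111110000001
shift left by 4 → 11111100000010000 = 129040
(equivalently, 8065 × 2^4 = 8065 × 16)

129040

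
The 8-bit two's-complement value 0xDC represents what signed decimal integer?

-36

pattern = 11011100 (MSB is 1 ⇒ negative)
Invert: 00100011, add 1 → 00100100 = 36, so the value is -36.
(Equivalently: 220 - 2^8 = 220 - 256 = -36.)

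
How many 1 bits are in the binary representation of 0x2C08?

4

0x2C08 = 10110000001000
Count the 1s: 1 + 1 + 1 + 1 = 4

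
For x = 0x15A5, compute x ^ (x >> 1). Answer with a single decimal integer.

8055

x = 1010110100101 = 5541
x>>1 = 0101011010010
XOR  = 1111101110111 = 8055
(x ^ (x >> 1) gives the standard binary-reflected Gray code of x.)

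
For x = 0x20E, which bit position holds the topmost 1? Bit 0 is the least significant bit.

9

0x20E = 1000001110
The topmost 1 is at position 9 (since 2^9 = 512 ≤ 526 < 1024).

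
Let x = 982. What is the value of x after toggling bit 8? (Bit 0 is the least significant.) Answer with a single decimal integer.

x = 1111010110
bit 8 is currently 1; toggle it via x ^ (1 << 8) = x ^ 256
→ 1011010110 = 726

726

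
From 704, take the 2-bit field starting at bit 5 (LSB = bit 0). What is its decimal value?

v = 1011000000
Shift right by 5: 10110
Mask low 2 bits: 10 = 2

2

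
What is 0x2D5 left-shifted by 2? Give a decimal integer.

0x2D5 = 001011010101
shift left by 2 → 101101010100 = 2900
(equivalently, 725 × 2^2 = 725 × 4)

2900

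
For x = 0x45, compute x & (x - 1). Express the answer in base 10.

68

x = 1000101 = 69
x - 1 = 1000100
AND   = 1000100 = 68
(x & (x - 1) clears the lowest set bit of x.)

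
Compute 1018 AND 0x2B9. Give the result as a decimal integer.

696

1018 = 1111111010
0x2B9 = 1010111001
AND → 1010111000 = 696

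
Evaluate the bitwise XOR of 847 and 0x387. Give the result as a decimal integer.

847 = 1101001111
0x387 = 1110000111
XOR → 0011001000 = 200

200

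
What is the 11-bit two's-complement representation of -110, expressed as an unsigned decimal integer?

110 in 11 bits: 00001101110
Invert: 11110010001
Add 1:  11110010010 = 1938
(Check: 2^11 - 110 = 2048 - 110 = 1938.)

1938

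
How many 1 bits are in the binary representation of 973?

973 = 1111001101
Count the 1s: 1 + 1 + 1 + 1 + 1 + 1 + 1 = 7

7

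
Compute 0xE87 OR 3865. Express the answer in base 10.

3999

0xE87 = 111010000111
3865 = 111100011001
 OR → 111110011111 = 3999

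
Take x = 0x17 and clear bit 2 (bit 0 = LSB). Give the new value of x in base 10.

x = 00010111
bit 2 is currently 1; clear it via x & ~(1 << 2) = x & ~4
→ 00010011 = 19

19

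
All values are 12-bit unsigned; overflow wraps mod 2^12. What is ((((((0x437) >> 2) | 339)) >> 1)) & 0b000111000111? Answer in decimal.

135

0x437 = 010000110111
→ >> 2 → 000100001101 = 269
339 = 000101010011
→ | → 000101011111 = 351
→ >> 1 → 000010101111 = 175
0b000111000111 = 000111000111
→ & → 000010000111 = 135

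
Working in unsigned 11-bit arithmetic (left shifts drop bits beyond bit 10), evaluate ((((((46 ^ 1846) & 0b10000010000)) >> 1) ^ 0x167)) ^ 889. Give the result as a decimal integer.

46 = 00000101110
1846 = 11100110110
→ ^ → 11100011000 = 1816
0b10000010000 = 10000010000
→ & → 10000010000 = 1040
→ >> 1 → 01000001000 = 520
0x167 = 00101100111
→ ^ → 01101101111 = 879
889 = 01101111001
→ ^ → 00000010110 = 22

22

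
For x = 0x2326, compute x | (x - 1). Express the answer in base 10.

x = 10001100100110 = 8998
x - 1 = 10001100100101
OR    = 10001100100111 = 8999
(x | (x - 1) sets all bits below the lowest set bit.)

8999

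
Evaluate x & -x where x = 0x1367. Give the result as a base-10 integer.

x = 1001101100111 = 4967
-x (two's complement) = …0110010011001
AND   = 0000000000001 = 1
(x & -x isolates the lowest set bit of x.)

1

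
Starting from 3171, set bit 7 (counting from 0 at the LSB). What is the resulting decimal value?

3299

x = 110001100011
bit 7 is currently 0; set it via x | (1 << 7) = x | 128
→ 110011100011 = 3299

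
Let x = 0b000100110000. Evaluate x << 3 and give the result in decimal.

2432

x = 000100110000
shift left by 3 → 100110000000 = 2432
(equivalently, 304 × 2^3 = 304 × 8)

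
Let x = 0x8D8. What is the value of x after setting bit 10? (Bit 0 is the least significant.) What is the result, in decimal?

x = 100011011000
bit 10 is currently 0; set it via x | (1 << 10) = x | 1024
→ 110011011000 = 3288

3288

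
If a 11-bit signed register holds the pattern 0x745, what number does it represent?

pattern = 11101000101 (MSB is 1 ⇒ negative)
Invert: 00010111010, add 1 → 00010111011 = 187, so the value is -187.
(Equivalently: 1861 - 2^11 = 1861 - 2048 = -187.)

-187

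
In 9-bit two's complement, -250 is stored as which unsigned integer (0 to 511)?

262

250 in 9 bits: 011111010
Invert: 100000101
Add 1:  100000110 = 262
(Check: 2^9 - 250 = 512 - 250 = 262.)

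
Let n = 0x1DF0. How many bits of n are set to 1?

0x1DF0 = 1110111110000
Count the 1s: 1 + 1 + 1 + 1 + 1 + 1 + 1 + 1 = 8

8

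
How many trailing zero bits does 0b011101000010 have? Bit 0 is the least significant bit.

1

0b011101000010 = 11101000010
Trailing zeros: 1, so the lowest set bit is bit 1 (value 2).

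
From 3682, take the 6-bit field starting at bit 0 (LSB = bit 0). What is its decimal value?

v = 111001100010
Shift right by 0: 111001100010
Mask low 6 bits: 100010 = 34

34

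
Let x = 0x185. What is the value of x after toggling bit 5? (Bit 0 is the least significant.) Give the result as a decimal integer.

x = 00110000101
bit 5 is currently 0; toggle it via x ^ (1 << 5) = x ^ 32
→ 00110100101 = 421

421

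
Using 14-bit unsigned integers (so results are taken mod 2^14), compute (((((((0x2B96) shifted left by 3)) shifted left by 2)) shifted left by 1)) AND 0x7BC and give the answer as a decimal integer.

0x2B96 = 10101110010110
→ shifted left by 3 (mod 2^14) → 01110010110000 = 7344
→ shifted left by 2 (mod 2^14) → 11001011000000 = 12992
→ shifted left by 1 (mod 2^14) → 10010110000000 = 9600
0x7BC = 00011110111100
→ AND → 00010110000000 = 1408

1408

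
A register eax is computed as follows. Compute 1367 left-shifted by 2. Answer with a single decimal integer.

5468

1367 = 0010101010111
shift left by 2 → 1010101011100 = 5468
(equivalently, 1367 × 2^2 = 1367 × 4)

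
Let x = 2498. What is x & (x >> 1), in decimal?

x = 100111000010 = 2498
x>>1 = 010011100001
AND  = 000011000000 = 192
(x & (x >> 1) has a 1 wherever x has two consecutive 1 bits.)

192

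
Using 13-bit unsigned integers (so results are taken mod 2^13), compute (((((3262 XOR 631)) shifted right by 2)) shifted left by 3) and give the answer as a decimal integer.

3262 = 0110010111110
631 = 0001001110111
→ XOR → 0111011001001 = 3785
→ shifted right by 2 → 0001110110010 = 946
→ shifted left by 3 (mod 2^13) → 1110110010000 = 7568

7568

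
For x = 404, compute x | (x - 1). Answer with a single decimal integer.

x = 110010100 = 404
x - 1 = 110010011
OR    = 110010111 = 407
(x | (x - 1) sets all bits below the lowest set bit.)

407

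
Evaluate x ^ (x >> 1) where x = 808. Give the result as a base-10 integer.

700

x = 1100101000 = 808
x>>1 = 0110010100
XOR  = 1010111100 = 700
(x ^ (x >> 1) gives the standard binary-reflected Gray code of x.)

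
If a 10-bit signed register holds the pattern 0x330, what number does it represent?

pattern = 1100110000 (MSB is 1 ⇒ negative)
Invert: 0011001111, add 1 → 0011010000 = 208, so the value is -208.
(Equivalently: 816 - 2^10 = 816 - 1024 = -208.)

-208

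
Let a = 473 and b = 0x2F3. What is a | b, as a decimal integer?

1019

473 = 0111011001
0x2F3 = 1011110011
 OR → 1111111011 = 1019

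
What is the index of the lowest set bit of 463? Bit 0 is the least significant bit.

0

463 = 111001111
Trailing zeros: 0, so the lowest set bit is bit 0 (value 1).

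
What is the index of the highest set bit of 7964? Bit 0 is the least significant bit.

12

7964 = 1111100011100
The topmost 1 is at position 12 (since 2^12 = 4096 ≤ 7964 < 8192).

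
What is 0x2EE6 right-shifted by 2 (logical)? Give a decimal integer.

0x2EE6 = 10111011100110
shift right by 2 → 00101110111001 = 3001
(equivalently, floor(12006 / 4))

3001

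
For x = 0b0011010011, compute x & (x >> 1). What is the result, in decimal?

65

x = 11010011 = 211
x>>1 = 01101001
AND  = 01000001 = 65
(x & (x >> 1) has a 1 wherever x has two consecutive 1 bits.)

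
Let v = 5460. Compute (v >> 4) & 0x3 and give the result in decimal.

v = 001010101010100
Shift right by 4: 00101010101
Mask low 2 bits: 01 = 1

1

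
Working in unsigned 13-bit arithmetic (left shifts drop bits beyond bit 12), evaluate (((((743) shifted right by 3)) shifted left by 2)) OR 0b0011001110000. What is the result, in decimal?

1904

743 = 0001011100111
→ shifted right by 3 → 0000001011100 = 92
→ shifted left by 2 (mod 2^13) → 0000101110000 = 368
0b0011001110000 = 0011001110000
→ OR → 0011101110000 = 1904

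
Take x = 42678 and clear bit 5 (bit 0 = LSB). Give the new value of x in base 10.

42646

x = 1010011010110110
bit 5 is currently 1; clear it via x & ~(1 << 5) = x & ~32
→ 1010011010010110 = 42646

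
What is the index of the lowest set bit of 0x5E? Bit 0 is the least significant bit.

1

0x5E = 1011110
Trailing zeros: 1, so the lowest set bit is bit 1 (value 2).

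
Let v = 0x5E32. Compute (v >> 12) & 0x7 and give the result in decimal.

v = 101111000110010
Shift right by 12: 101
Mask low 3 bits: 101 = 5

5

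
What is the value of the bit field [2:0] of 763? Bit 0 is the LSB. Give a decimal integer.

3

v = 1011111011
Shift right by 0: 1011111011
Mask low 3 bits: 011 = 3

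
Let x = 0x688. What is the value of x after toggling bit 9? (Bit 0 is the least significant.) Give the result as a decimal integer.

1160

x = 0011010001000
bit 9 is currently 1; toggle it via x ^ (1 << 9) = x ^ 512
→ 0010010001000 = 1160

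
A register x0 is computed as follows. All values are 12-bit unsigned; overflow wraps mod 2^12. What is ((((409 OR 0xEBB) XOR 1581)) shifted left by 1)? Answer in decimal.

409 = 000110011001
0xEBB = 111010111011
→ OR → 111110111011 = 4027
1581 = 011000101101
→ XOR → 100110010110 = 2454
→ shifted left by 1 (mod 2^12) → 001100101100 = 812

812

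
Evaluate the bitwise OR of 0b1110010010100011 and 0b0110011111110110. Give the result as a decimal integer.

a = 1110010010100011
b = 0110011111110110
 OR → 1110011111110111 = 59383

59383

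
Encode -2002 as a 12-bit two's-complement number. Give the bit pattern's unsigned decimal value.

2094

2002 in 12 bits: 011111010010
Invert: 100000101101
Add 1:  100000101110 = 2094
(Check: 2^12 - 2002 = 4096 - 2002 = 2094.)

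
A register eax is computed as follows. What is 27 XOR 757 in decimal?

27 = 0000011011
757 = 1011110101
XOR → 1011101110 = 750

750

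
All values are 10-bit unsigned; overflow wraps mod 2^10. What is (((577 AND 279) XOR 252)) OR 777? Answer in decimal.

577 = 1001000001
279 = 0100010111
→ AND → 0000000001 = 1
252 = 0011111100
→ XOR → 0011111101 = 253
777 = 1100001001
→ OR → 1111111101 = 1021

1021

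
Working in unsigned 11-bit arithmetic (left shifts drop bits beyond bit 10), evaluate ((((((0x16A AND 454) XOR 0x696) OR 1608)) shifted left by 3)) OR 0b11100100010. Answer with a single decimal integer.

0x16A = 00101101010
454 = 00111000110
→ AND → 00101000010 = 322
0x696 = 11010010110
→ XOR → 11111010100 = 2004
1608 = 11001001000
→ OR → 11111011100 = 2012
→ shifted left by 3 (mod 2^11) → 11011100000 = 1760
0b11100100010 = 11100100010
→ OR → 11111100010 = 2018

2018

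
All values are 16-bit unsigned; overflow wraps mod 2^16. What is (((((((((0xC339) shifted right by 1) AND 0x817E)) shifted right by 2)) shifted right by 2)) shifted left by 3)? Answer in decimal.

0xC339 = 1100001100111001
→ shifted right by 1 → 0110000110011100 = 24988
0x817E = 1000000101111110
→ AND → 0000000100011100 = 284
→ shifted right by 2 → 0000000001000111 = 71
→ shifted right by 2 → 0000000000010001 = 17
→ shifted left by 3 (mod 2^16) → 0000000010001000 = 136

136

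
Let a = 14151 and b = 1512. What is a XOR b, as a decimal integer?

12975

14151 = 11011101000111
1512 = 00010111101000
XOR → 11001010101111 = 12975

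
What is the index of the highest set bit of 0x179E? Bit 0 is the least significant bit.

12

0x179E = 1011110011110
The topmost 1 is at position 12 (since 2^12 = 4096 ≤ 6046 < 8192).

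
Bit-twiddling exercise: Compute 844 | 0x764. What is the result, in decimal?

1900

844 = 01101001100
0x764 = 11101100100
 OR → 11101101100 = 1900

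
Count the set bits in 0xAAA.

6

0xAAA = 101010101010
Count the 1s: 1 + 1 + 1 + 1 + 1 + 1 = 6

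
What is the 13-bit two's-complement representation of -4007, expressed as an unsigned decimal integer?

4185

4007 in 13 bits: 0111110100111
Invert: 1000001011000
Add 1:  1000001011001 = 4185
(Check: 2^13 - 4007 = 8192 - 4007 = 4185.)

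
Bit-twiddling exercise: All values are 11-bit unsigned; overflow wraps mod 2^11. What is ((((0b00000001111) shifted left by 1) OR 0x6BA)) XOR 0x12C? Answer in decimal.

1938

0b00000001111 = 00000001111
→ shifted left by 1 (mod 2^11) → 00000011110 = 30
0x6BA = 11010111010
→ OR → 11010111110 = 1726
0x12C = 00100101100
→ XOR → 11110010010 = 1938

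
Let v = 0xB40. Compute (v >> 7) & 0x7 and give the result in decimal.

v = 101101000000
Shift right by 7: 10110
Mask low 3 bits: 110 = 6

6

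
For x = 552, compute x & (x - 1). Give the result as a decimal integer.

x = 1000101000 = 552
x - 1 = 1000100111
AND   = 1000100000 = 544
(x & (x - 1) clears the lowest set bit of x.)

544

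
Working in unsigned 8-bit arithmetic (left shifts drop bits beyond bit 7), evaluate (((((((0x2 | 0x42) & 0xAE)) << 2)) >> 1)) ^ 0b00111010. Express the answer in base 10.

62

0x2 = 00000010
0x42 = 01000010
→ | → 01000010 = 66
0xAE = 10101110
→ & → 00000010 = 2
→ << 2 (mod 2^8) → 00001000 = 8
→ >> 1 → 00000100 = 4
0b00111010 = 00111010
→ ^ → 00111110 = 62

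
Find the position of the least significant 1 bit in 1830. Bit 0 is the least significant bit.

1

1830 = 11100100110
Trailing zeros: 1, so the lowest set bit is bit 1 (value 2).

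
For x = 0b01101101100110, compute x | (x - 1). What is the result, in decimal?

x = 1101101100110 = 7014
x - 1 = 1101101100101
OR    = 1101101100111 = 7015
(x | (x - 1) sets all bits below the lowest set bit.)

7015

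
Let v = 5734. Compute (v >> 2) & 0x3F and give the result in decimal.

v = 01011001100110
Shift right by 2: 010110011001
Mask low 6 bits: 011001 = 25

25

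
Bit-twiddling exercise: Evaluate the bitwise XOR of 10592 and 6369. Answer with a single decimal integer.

12673

10592 = 10100101100000
6369 = 01100011100001
XOR → 11000110000001 = 12673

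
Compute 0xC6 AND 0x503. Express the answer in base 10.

2

0xC6 = 00011000110
0x503 = 10100000011
AND → 00000000010 = 2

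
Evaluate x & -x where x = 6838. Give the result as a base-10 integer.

x = 1101010110110 = 6838
-x (two's complement) = …0010101001010
AND   = 0000000000010 = 2
(x & -x isolates the lowest set bit of x.)

2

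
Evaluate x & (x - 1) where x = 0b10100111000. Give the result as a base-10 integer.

x = 10100111000 = 1336
x - 1 = 10100110111
AND   = 10100110000 = 1328
(x & (x - 1) clears the lowest set bit of x.)

1328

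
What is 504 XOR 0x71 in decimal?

393

504 = 111111000
0x71 = 001110001
XOR → 110001001 = 393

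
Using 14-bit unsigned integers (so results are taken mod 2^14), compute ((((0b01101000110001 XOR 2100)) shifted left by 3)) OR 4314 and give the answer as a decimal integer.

4346

0b01101000110001 = 01101000110001
2100 = 00100000110100
→ XOR → 01001000000101 = 4613
→ shifted left by 3 (mod 2^14) → 01000000101000 = 4136
4314 = 01000011011010
→ OR → 01000011111010 = 4346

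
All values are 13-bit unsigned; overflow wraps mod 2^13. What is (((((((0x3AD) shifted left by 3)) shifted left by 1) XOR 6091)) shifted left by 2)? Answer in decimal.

5228

0x3AD = 0001110101101
→ shifted left by 3 (mod 2^13) → 1110101101000 = 7528
→ shifted left by 1 (mod 2^13) → 1101011010000 = 6864
6091 = 1011111001011
→ XOR → 0110100011011 = 3355
→ shifted left by 2 (mod 2^13) → 1010001101100 = 5228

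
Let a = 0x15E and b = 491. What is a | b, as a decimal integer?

0x15E = 101011110
491 = 111101011
 OR → 111111111 = 511

511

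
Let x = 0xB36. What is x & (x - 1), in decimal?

x = 101100110110 = 2870
x - 1 = 101100110101
AND   = 101100110100 = 2868
(x & (x - 1) clears the lowest set bit of x.)

2868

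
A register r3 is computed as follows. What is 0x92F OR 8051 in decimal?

0x92F = 0100100101111
8051 = 1111101110011
 OR → 1111101111111 = 8063

8063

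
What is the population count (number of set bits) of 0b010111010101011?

9

n = 10111010101011
Count the 1s: 1 + 1 + 1 + 1 + 1 + 1 + 1 + 1 + 1 = 9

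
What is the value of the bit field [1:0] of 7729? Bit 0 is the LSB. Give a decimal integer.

1

v = 1111000110001
Shift right by 0: 1111000110001
Mask low 2 bits: 01 = 1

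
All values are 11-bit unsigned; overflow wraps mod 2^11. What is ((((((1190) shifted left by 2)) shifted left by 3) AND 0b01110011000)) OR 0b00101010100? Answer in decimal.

1190 = 10010100110
→ shifted left by 2 (mod 2^11) → 01010011000 = 664
→ shifted left by 3 (mod 2^11) → 10011000000 = 1216
0b01110011000 = 01110011000
→ AND → 00010000000 = 128
0b00101010100 = 00101010100
→ OR → 00111010100 = 468

468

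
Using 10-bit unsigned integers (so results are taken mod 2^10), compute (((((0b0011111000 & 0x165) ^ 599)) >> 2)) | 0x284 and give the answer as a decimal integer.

653

0b0011111000 = 0011111000
0x165 = 0101100101
→ & → 0001100000 = 96
599 = 1001010111
→ ^ → 1000110111 = 567
→ >> 2 → 0010001101 = 141
0x284 = 1010000100
→ | → 1010001101 = 653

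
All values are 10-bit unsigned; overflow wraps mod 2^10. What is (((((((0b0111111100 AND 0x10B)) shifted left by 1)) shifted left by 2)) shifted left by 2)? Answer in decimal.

256

0b0111111100 = 0111111100
0x10B = 0100001011
→ AND → 0100001000 = 264
→ shifted left by 1 (mod 2^10) → 1000010000 = 528
→ shifted left by 2 (mod 2^10) → 0001000000 = 64
→ shifted left by 2 (mod 2^10) → 0100000000 = 256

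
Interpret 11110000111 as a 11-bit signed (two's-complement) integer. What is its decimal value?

-121

pattern = 11110000111 (MSB is 1 ⇒ negative)
Invert: 00001111000, add 1 → 00001111001 = 121, so the value is -121.
(Equivalently: 1927 - 2^11 = 1927 - 2048 = -121.)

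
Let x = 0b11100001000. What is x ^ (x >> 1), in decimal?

1164

x = 11100001000 = 1800
x>>1 = 01110000100
XOR  = 10010001100 = 1164
(x ^ (x >> 1) gives the standard binary-reflected Gray code of x.)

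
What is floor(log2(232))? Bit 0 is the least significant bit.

7

232 = 11101000
The topmost 1 is at position 7 (since 2^7 = 128 ≤ 232 < 256).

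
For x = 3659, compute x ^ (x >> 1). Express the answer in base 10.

2414

x = 111001001011 = 3659
x>>1 = 011100100101
XOR  = 100101101110 = 2414
(x ^ (x >> 1) gives the standard binary-reflected Gray code of x.)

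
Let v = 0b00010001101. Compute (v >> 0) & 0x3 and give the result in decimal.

v = 00010001101
Shift right by 0: 00010001101
Mask low 2 bits: 01 = 1

1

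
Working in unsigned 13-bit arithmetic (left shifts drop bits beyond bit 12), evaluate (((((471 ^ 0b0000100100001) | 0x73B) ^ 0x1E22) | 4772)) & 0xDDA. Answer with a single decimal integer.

471 = 0000111010111
0b0000100100001 = 0000100100001
→ ^ → 0000011110110 = 246
0x73B = 0011100111011
→ | → 0011111111111 = 2047
0x1E22 = 1111000100010
→ ^ → 1100111011101 = 6621
4772 = 1001010100100
→ | → 1101111111101 = 7165
0xDDA = 0110111011010
→ & → 0100111011000 = 2520

2520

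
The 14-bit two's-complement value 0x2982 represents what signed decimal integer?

pattern = 10100110000010 (MSB is 1 ⇒ negative)
Invert: 01011001111101, add 1 → 01011001111110 = 5758, so the value is -5758.
(Equivalently: 10626 - 2^14 = 10626 - 16384 = -5758.)

-5758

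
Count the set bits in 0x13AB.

8

0x13AB = 1001110101011
Count the 1s: 1 + 1 + 1 + 1 + 1 + 1 + 1 + 1 = 8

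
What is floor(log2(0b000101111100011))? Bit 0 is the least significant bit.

0b000101111100011 = 101111100011
The topmost 1 is at position 11 (since 2^11 = 2048 ≤ 3043 < 4096).

11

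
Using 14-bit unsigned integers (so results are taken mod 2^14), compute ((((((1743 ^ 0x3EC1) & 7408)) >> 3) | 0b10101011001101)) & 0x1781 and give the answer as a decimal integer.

897

1743 = 00011011001111
0x3EC1 = 11111011000001
→ ^ → 11100000001110 = 14350
7408 = 01110011110000
→ & → 01100000000000 = 6144
→ >> 3 → 00001100000000 = 768
0b10101011001101 = 10101011001101
→ | → 10101111001101 = 11213
0x1781 = 01011110000001
→ & → 00001110000001 = 897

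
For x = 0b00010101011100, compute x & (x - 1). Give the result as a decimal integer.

1368

x = 10101011100 = 1372
x - 1 = 10101011011
AND   = 10101011000 = 1368
(x & (x - 1) clears the lowest set bit of x.)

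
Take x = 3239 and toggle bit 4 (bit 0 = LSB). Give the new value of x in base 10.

3255

x = 110010100111
bit 4 is currently 0; toggle it via x ^ (1 << 4) = x ^ 16
→ 110010110111 = 3255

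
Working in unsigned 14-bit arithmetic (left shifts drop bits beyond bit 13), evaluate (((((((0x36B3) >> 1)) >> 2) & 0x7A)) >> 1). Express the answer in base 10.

0x36B3 = 11011010110011
→ >> 1 → 01101101011001 = 7001
→ >> 2 → 00011011010110 = 1750
0x7A = 00000001111010
→ & → 00000001010010 = 82
→ >> 1 → 00000000101001 = 41

41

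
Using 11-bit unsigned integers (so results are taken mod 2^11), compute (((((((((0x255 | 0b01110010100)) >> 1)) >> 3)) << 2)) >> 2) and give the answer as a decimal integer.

0x255 = 01001010101
0b01110010100 = 01110010100
→ | → 01111010101 = 981
→ >> 1 → 00111101010 = 490
→ >> 3 → 00000111101 = 61
→ << 2 (mod 2^11) → 00011110100 = 244
→ >> 2 → 00000111101 = 61

61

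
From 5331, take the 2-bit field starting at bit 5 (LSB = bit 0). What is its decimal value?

2

v = 0001010011010011
Shift right by 5: 00010100110
Mask low 2 bits: 10 = 2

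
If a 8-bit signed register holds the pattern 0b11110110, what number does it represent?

pattern = 11110110 (MSB is 1 ⇒ negative)
Invert: 00001001, add 1 → 00001010 = 10, so the value is -10.
(Equivalently: 246 - 2^8 = 246 - 256 = -10.)

-10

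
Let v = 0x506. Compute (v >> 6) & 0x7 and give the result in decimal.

4

v = 10100000110
Shift right by 6: 10100
Mask low 3 bits: 100 = 4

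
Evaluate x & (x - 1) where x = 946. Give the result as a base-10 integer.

944

x = 1110110010 = 946
x - 1 = 1110110001
AND   = 1110110000 = 944
(x & (x - 1) clears the lowest set bit of x.)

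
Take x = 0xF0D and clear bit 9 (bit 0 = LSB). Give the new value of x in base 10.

x = 111100001101
bit 9 is currently 1; clear it via x & ~(1 << 9) = x & ~512
→ 110100001101 = 3341

3341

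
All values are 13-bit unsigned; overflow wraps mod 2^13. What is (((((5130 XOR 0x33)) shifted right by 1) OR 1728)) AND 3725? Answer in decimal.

5130 = 1010000001010
0x33 = 0000000110011
→ XOR → 1010000111001 = 5177
→ shifted right by 1 → 0101000011100 = 2588
1728 = 0011011000000
→ OR → 0111011011100 = 3804
3725 = 0111010001101
→ AND → 0111010001100 = 3724

3724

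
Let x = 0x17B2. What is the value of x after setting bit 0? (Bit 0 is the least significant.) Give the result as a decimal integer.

6067

x = 1011110110010
bit 0 is currently 0; set it via x | (1 << 0) = x | 1
→ 1011110110011 = 6067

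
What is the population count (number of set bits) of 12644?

6

12644 = 11000101100100
Count the 1s: 1 + 1 + 1 + 1 + 1 + 1 = 6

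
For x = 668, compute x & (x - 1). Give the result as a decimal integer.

664

x = 1010011100 = 668
x - 1 = 1010011011
AND   = 1010011000 = 664
(x & (x - 1) clears the lowest set bit of x.)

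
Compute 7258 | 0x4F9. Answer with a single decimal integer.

7258 = 1110001011010
0x4F9 = 0010011111001
 OR → 1110011111011 = 7419

7419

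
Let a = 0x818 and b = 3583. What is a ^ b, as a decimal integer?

0x818 = 100000011000
3583 = 110111111111
XOR → 010111100111 = 1511

1511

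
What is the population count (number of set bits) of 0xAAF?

0xAAF = 101010101111
Count the 1s: 1 + 1 + 1 + 1 + 1 + 1 + 1 + 1 = 8

8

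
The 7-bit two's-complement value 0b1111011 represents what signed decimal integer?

-5

pattern = 1111011 (MSB is 1 ⇒ negative)
Invert: 0000100, add 1 → 0000101 = 5, so the value is -5.
(Equivalently: 123 - 2^7 = 123 - 128 = -5.)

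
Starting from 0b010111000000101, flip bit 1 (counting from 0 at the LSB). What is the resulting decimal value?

x = 010111000000101
bit 1 is currently 0; toggle it via x ^ (1 << 1) = x ^ 2
→ 010111000000111 = 11783

11783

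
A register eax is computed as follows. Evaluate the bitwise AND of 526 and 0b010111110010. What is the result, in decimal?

526 = 01000001110
b = 10111110010
AND → 00000000010 = 2

2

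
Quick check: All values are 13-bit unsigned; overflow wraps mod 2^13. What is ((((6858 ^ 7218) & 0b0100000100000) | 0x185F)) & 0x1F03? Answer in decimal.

6858 = 1101011001010
7218 = 1110000110010
→ ^ → 0011011111000 = 1784
0b0100000100000 = 0100000100000
→ & → 0000000100000 = 32
0x185F = 1100001011111
→ | → 1100001111111 = 6271
0x1F03 = 1111100000011
→ & → 1100000000011 = 6147

6147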